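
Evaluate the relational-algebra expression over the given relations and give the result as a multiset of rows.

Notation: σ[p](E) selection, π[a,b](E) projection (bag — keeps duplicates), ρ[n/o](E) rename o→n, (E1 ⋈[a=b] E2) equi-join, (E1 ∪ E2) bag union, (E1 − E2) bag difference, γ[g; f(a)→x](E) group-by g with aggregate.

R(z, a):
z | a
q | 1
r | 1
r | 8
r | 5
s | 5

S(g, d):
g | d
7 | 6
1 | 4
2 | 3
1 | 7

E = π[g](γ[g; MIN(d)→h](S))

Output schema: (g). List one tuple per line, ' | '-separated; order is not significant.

Row counts bottom-up:
  S → 4
  γ[g; MIN(d)→h](S) → 3
  π[g](γ[g; MIN(d)→h](S)) → 3

== RESULT ==
g
1
2
7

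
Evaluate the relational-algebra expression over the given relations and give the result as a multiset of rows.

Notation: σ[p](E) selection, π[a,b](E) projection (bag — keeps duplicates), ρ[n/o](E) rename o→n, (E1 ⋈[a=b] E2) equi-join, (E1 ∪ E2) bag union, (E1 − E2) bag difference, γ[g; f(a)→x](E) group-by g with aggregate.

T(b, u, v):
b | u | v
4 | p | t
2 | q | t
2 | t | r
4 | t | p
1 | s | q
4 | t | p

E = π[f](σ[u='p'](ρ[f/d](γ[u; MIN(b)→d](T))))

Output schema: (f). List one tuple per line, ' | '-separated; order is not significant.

Row counts bottom-up:
  T → 6
  γ[u; MIN(b)→d](T) → 4
  ρ[f/d](γ[u; MIN(b)→d](T)) → 4
  σ[u='p'](ρ[f/d](γ[u; MIN(b)→d](T))) → 1
  π[f](σ[u='p'](ρ[f/d](γ[u; MIN(b)→d](T)))) → 1

== RESULT ==
f
4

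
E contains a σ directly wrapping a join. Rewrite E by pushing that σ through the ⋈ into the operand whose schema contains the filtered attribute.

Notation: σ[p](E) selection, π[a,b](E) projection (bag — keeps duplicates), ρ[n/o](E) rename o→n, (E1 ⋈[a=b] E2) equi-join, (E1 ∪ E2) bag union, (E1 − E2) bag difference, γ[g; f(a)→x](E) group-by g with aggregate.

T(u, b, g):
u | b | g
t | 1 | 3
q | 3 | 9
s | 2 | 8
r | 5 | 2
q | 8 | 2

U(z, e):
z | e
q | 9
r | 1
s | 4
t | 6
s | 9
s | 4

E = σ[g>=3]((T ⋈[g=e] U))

σ filters on g, owned by the left side.
E' = (σ[g>=3](T) ⋈[g=e] U)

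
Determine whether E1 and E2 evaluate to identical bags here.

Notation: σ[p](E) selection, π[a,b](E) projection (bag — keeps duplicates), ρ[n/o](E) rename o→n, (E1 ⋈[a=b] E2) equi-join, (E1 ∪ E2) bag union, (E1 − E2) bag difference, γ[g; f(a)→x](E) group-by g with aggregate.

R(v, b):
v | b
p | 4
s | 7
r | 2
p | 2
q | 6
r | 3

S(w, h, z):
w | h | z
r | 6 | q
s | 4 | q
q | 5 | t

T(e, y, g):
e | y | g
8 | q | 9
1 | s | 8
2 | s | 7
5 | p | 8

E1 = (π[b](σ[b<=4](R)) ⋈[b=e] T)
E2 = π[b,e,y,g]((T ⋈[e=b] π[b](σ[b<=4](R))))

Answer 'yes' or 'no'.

E1 per-node cardinality:
  R → 6
  σ[b<=4](R) → 4
  π[b](σ[b<=4](R)) → 4
  T → 4
  (π[b](σ[b<=4](R)) ⋈[b=e] T) → 2
E2 per-node cardinality:
  T → 4
  R → 6
  σ[b<=4](R) → 4
  π[b](σ[b<=4](R)) → 4
  (T ⋈[e=b] π[b](σ[b<=4](R))) → 2
  π[b,e,y,g]((T ⋈[e=b] π[b](σ[b<=4](R)))) → 2

E1 and E2 produce the same multiset:
b | e | y | g
2 | 2 | s | 7
2 | 2 | s | 7

yes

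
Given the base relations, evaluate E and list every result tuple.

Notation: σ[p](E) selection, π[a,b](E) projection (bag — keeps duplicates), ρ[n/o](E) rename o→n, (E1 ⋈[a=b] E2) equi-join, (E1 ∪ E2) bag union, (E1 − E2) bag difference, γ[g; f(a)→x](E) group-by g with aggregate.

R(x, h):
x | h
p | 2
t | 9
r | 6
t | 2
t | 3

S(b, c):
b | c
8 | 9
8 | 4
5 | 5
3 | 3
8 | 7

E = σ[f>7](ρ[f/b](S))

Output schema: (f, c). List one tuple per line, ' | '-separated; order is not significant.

Stepwise |·|:
  S → 5
  ρ[f/b](S) → 5
  σ[f>7](ρ[f/b](S)) → 3

== RESULT ==
f | c
8 | 4
8 | 7
8 | 9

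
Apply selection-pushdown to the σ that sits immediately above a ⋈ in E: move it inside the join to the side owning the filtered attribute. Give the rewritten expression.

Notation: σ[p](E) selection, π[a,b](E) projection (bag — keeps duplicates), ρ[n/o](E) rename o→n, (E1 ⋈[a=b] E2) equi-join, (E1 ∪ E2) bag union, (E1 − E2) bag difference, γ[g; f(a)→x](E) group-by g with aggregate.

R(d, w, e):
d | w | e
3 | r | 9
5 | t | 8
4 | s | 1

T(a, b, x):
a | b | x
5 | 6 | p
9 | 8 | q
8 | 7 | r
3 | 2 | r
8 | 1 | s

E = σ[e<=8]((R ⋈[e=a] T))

σ filters on e, owned by the left side.
E' = (σ[e<=8](R) ⋈[e=a] T)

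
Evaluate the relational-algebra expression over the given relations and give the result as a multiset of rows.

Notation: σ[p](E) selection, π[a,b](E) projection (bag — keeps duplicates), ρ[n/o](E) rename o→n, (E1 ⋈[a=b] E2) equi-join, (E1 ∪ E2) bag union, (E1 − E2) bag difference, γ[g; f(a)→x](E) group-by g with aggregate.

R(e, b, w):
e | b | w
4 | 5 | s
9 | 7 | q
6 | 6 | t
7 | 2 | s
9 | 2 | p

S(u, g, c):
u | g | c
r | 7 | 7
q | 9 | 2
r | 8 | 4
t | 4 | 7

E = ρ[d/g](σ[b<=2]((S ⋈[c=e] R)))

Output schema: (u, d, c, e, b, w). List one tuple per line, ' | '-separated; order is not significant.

Stepwise |·|:
  S → 4
  R → 5
  (S ⋈[c=e] R) → 3
  σ[b<=2]((S ⋈[c=e] R)) → 2
  ρ[d/g](σ[b<=2]((S ⋈[c=e] R))) → 2

== RESULT ==
u | d | c | e | b | w
r | 7 | 7 | 7 | 2 | s
t | 4 | 7 | 7 | 2 | s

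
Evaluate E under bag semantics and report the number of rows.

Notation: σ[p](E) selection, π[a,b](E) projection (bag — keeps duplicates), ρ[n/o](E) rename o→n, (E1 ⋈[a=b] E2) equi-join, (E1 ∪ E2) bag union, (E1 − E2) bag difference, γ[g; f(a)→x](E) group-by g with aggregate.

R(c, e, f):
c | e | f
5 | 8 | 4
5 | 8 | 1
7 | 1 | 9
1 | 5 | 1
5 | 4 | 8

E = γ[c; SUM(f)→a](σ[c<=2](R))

Per-node cardinality:
  R → 5
  σ[c<=2](R) → 1
  γ[c; SUM(f)→a](σ[c<=2](R)) → 1

|E| = 1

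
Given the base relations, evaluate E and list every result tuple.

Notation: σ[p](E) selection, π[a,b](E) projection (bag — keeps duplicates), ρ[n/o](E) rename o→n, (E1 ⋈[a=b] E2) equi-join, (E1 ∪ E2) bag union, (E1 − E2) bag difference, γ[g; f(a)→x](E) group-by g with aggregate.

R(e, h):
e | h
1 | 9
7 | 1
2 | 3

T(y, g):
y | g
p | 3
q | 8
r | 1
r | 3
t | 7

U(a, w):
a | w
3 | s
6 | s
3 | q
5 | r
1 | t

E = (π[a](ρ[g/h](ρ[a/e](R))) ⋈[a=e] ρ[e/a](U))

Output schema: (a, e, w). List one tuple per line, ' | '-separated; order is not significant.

Stepwise |·|:
  R → 3
  ρ[a/e](R) → 3
  ρ[g/h](ρ[a/e](R)) → 3
  π[a](ρ[g/h](ρ[a/e](R))) → 3
  U → 5
  ρ[e/a](U) → 5
  (π[a](ρ[g/h](ρ[a/e](R))) ⋈[a=e] ρ[e/a](U)) → 1

== RESULT ==
a | e | w
1 | 1 | t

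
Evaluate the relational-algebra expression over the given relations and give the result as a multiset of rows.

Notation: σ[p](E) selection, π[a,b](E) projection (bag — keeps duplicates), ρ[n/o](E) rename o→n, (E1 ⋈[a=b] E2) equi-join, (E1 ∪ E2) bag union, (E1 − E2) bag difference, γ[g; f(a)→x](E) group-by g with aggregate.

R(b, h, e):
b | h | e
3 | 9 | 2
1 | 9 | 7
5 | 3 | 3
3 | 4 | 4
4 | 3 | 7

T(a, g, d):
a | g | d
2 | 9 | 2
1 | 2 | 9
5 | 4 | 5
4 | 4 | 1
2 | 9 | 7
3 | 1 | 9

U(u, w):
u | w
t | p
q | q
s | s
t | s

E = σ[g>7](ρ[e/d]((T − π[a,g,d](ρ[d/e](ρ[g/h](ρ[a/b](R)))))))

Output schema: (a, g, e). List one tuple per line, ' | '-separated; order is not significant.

Subexpression sizes:
  T → 6
  R → 5
  ρ[a/b](R) → 5
  ρ[g/h](ρ[a/b](R)) → 5
  ρ[d/e](ρ[g/h](ρ[a/b](R))) → 5
  π[a,g,d](ρ[d/e](ρ[g/h](ρ[a/b](R)))) → 5
  (T − π[a,g,d](ρ[d/e](ρ[g/h](ρ[a/b](R))))) → 6
  ρ[e/d]((T − π[a,g,d](ρ[d/e](ρ[g/h](ρ[a/b](R)))))) → 6
  σ[g>7](ρ[e/d]((T − π[a,g,d](ρ[d/e](ρ[g/h](ρ[a/b](R))))))) → 2

== RESULT ==
a | g | e
2 | 9 | 2
2 | 9 | 7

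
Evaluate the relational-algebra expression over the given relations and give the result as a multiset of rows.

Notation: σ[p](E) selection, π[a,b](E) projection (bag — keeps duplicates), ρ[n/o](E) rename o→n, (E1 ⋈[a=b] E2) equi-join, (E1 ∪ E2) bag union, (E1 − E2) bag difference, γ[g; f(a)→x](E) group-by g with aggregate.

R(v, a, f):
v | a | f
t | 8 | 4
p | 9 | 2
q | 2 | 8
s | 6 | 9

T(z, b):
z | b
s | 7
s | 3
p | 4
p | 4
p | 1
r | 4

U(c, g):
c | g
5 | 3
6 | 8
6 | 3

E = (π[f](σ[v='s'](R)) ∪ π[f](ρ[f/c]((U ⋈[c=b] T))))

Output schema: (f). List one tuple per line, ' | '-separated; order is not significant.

Stepwise |·|:
  R → 4
  σ[v='s'](R) → 1
  π[f](σ[v='s'](R)) → 1
  U → 3
  T → 6
  (U ⋈[c=b] T) → 0
  ρ[f/c]((U ⋈[c=b] T)) → 0
  π[f](ρ[f/c]((U ⋈[c=b] T))) → 0
  (π[f](σ[v='s'](R)) ∪ π[f](ρ[f/c]((U ⋈[c=b] T)))) → 1

== RESULT ==
f
9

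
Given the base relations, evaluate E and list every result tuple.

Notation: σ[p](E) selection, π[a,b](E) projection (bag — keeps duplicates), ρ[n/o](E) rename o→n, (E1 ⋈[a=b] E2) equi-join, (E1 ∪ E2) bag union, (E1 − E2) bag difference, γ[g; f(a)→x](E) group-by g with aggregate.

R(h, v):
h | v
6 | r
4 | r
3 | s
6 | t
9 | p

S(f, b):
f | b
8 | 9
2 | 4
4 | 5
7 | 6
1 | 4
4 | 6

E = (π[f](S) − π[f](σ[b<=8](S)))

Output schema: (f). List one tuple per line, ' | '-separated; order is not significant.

Subexpression sizes:
  S → 6
  π[f](S) → 6
  S → 6
  σ[b<=8](S) → 5
  π[f](σ[b<=8](S)) → 5
  (π[f](S) − π[f](σ[b<=8](S))) → 1

== RESULT ==
f
8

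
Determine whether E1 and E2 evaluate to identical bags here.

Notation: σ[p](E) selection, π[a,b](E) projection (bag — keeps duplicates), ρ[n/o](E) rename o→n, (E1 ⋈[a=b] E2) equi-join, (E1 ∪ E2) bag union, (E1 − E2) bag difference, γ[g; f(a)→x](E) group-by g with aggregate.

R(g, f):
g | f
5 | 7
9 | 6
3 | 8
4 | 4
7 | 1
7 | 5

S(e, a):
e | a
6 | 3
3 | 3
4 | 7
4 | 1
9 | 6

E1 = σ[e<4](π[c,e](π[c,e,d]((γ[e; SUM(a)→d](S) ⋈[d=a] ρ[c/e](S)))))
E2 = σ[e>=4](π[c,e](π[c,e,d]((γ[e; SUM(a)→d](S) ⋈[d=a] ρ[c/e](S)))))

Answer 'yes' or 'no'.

E1 subexpression sizes:
  S → 5
  γ[e; SUM(a)→d](S) → 4
  S → 5
  ρ[c/e](S) → 5
  (γ[e; SUM(a)→d](S) ⋈[d=a] ρ[c/e](S)) → 5
  π[c,e,d]((γ[e; SUM(a)→d](S) ⋈[d=a] ρ[c/e](S))) → 5
  π[c,e](π[c,e,d]((γ[e; SUM(a)→d](S) ⋈[d=a] ρ[c/e](S)))) → 5
  σ[e<4](π[c,e](π[c,e,d]((γ[e; SUM(a)→d](S) ⋈[d=a] ρ[c/e](S))))) → 2
E2 subexpression sizes:
  S → 5
  γ[e; SUM(a)→d](S) → 4
  S → 5
  ρ[c/e](S) → 5
  (γ[e; SUM(a)→d](S) ⋈[d=a] ρ[c/e](S)) → 5
  π[c,e,d]((γ[e; SUM(a)→d](S) ⋈[d=a] ρ[c/e](S))) → 5
  π[c,e](π[c,e,d]((γ[e; SUM(a)→d](S) ⋈[d=a] ρ[c/e](S)))) → 5
  σ[e>=4](π[c,e](π[c,e,d]((γ[e; SUM(a)→d](S) ⋈[d=a] ρ[c/e](S))))) → 3

E1 result:
c | e
3 | 3
6 | 3
E2 result:
c | e
3 | 6
6 | 6
9 | 9
Witness: (3, 3) appears 1× in E1 but 0× in E2.

no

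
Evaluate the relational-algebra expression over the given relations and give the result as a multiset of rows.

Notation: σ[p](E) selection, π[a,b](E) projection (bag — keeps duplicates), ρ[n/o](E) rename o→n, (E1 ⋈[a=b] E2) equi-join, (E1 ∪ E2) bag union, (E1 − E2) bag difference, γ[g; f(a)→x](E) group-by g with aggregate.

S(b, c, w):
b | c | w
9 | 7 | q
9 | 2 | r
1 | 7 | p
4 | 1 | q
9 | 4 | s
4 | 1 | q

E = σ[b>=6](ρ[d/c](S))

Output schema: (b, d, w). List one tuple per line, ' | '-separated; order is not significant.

Subexpression sizes:
  S → 6
  ρ[d/c](S) → 6
  σ[b>=6](ρ[d/c](S)) → 3

== RESULT ==
b | d | w
9 | 2 | r
9 | 4 | s
9 | 7 | q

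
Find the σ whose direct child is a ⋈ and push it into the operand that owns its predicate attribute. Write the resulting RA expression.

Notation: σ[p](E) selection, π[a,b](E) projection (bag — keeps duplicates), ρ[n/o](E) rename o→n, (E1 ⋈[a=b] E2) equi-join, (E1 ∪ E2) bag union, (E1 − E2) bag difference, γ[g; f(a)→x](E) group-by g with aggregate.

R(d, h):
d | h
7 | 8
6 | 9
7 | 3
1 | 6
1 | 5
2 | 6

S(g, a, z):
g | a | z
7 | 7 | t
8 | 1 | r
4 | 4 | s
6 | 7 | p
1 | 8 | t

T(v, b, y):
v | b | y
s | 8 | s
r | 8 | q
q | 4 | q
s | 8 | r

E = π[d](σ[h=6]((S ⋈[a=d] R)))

σ filters on h, owned by the right side.
E' = π[d]((S ⋈[a=d] σ[h=6](R)))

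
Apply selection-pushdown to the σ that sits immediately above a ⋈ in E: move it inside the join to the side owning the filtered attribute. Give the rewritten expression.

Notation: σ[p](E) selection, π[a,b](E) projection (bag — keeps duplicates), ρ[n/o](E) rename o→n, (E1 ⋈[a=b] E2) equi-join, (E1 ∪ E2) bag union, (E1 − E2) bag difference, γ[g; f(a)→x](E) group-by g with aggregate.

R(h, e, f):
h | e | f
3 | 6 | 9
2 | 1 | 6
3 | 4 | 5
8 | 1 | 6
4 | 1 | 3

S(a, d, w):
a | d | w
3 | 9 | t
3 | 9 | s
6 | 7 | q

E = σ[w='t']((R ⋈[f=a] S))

σ filters on w, owned by the right side.
E' = (R ⋈[f=a] σ[w='t'](S))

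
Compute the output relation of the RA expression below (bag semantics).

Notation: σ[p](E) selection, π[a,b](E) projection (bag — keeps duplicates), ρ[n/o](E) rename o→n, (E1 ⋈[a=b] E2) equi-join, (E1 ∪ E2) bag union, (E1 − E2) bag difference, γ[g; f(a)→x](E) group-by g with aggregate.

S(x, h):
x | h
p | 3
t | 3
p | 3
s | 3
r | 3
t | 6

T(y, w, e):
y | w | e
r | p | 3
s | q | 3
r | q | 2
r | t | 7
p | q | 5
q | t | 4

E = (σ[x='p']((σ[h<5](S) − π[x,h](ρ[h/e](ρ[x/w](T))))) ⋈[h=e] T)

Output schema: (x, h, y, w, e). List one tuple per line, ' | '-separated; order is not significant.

Stepwise |·|:
  S → 6
  σ[h<5](S) → 5
  T → 6
  ρ[x/w](T) → 6
  ρ[h/e](ρ[x/w](T)) → 6
  π[x,h](ρ[h/e](ρ[x/w](T))) → 6
  (σ[h<5](S) − π[x,h](ρ[h/e](ρ[x/w](T)))) → 4
  σ[x='p']((σ[h<5](S) − π[x,h](ρ[h/e](ρ[x/w](T))))) → 1
  T → 6
  (σ[x='p']((σ[h<5](S) − π[x,h](ρ[h/e](ρ[x/w](T))))) ⋈[h=e] T) → 2

== RESULT ==
x | h | y | w | e
p | 3 | r | p | 3
p | 3 | s | q | 3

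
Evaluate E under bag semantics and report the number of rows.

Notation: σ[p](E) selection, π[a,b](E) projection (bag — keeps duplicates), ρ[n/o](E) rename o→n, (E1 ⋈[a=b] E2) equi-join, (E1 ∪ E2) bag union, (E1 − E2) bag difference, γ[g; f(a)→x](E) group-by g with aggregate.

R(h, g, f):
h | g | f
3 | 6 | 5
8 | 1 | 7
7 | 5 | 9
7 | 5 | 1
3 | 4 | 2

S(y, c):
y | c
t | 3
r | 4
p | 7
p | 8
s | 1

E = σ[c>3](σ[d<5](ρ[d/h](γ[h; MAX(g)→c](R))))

Per-node cardinality:
  R → 5
  γ[h; MAX(g)→c](R) → 3
  ρ[d/h](γ[h; MAX(g)→c](R)) → 3
  σ[d<5](ρ[d/h](γ[h; MAX(g)→c](R))) → 1
  σ[c>3](σ[d<5](ρ[d/h](γ[h; MAX(g)→c](R)))) → 1

|E| = 1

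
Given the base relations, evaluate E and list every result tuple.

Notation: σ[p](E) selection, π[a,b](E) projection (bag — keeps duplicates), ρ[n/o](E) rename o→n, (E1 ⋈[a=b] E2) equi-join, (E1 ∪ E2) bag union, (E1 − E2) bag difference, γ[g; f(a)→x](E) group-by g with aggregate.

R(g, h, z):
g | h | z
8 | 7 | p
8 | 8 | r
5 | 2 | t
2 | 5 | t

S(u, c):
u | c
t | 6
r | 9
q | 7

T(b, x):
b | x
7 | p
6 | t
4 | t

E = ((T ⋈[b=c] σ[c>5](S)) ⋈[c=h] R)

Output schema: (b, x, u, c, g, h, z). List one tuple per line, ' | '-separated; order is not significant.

Subexpression sizes:
  T → 3
  S → 3
  σ[c>5](S) → 3
  (T ⋈[b=c] σ[c>5](S)) → 2
  R → 4
  ((T ⋈[b=c] σ[c>5](S)) ⋈[c=h] R) → 1

== RESULT ==
b | x | u | c | g | h | z
7 | p | q | 7 | 8 | 7 | p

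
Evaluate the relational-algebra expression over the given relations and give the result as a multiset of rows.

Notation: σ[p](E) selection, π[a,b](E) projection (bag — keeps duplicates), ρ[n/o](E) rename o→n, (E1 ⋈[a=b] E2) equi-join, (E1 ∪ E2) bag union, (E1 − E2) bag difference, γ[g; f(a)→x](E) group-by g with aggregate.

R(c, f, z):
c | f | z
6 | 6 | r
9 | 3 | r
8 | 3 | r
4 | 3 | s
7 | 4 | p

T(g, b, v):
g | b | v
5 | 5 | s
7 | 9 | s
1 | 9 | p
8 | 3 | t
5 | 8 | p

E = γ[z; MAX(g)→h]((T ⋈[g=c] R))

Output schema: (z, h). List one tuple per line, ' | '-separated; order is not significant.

Per-node cardinality:
  T → 5
  R → 5
  (T ⋈[g=c] R) → 2
  γ[z; MAX(g)→h]((T ⋈[g=c] R)) → 2

== RESULT ==
z | h
p | 7
r | 8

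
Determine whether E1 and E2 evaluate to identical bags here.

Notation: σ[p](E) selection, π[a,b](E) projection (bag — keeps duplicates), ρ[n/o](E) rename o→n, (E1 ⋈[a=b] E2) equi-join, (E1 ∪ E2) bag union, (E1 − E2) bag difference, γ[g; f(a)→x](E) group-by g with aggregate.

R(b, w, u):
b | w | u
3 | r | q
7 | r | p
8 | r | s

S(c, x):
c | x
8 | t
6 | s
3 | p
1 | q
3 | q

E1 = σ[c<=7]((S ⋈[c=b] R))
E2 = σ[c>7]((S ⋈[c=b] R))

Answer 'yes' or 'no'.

E1 per-node cardinality:
  S → 5
  R → 3
  (S ⋈[c=b] R) → 3
  σ[c<=7]((S ⋈[c=b] R)) → 2
E2 per-node cardinality:
  S → 5
  R → 3
  (S ⋈[c=b] R) → 3
  σ[c>7]((S ⋈[c=b] R)) → 1

E1 result:
c | x | b | w | u
3 | p | 3 | r | q
3 | q | 3 | r | q
E2 result:
c | x | b | w | u
8 | t | 8 | r | s
Witness: (8, 't', 8, 'r', 's') appears 0× in E1 but 1× in E2.

no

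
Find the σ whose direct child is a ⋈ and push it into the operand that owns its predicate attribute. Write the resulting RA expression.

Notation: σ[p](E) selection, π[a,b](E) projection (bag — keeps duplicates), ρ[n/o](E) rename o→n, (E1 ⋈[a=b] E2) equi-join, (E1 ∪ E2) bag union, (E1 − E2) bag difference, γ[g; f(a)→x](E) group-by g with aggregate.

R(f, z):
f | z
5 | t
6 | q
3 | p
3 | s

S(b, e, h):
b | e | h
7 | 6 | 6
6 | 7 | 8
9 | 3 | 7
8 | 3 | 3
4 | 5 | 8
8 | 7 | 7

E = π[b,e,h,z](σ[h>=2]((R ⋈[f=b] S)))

σ filters on h, owned by the right side.
E' = π[b,e,h,z]((R ⋈[f=b] σ[h>=2](S)))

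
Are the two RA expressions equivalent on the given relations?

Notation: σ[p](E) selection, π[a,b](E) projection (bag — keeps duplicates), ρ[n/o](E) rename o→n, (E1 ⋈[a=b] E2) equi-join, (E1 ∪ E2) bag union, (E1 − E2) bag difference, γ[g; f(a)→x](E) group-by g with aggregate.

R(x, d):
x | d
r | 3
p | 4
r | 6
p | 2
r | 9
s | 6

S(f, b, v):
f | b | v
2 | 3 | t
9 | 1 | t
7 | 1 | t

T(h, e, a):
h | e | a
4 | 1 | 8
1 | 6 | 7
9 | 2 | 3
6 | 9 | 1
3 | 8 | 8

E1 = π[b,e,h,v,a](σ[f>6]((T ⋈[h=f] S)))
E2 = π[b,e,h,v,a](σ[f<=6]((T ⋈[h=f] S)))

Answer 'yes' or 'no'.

E1 subexpression sizes:
  T → 5
  S → 3
  (T ⋈[h=f] S) → 1
  σ[f>6]((T ⋈[h=f] S)) → 1
  π[b,e,h,v,a](σ[f>6]((T ⋈[h=f] S))) → 1
E2 subexpression sizes:
  T → 5
  S → 3
  (T ⋈[h=f] S) → 1
  σ[f<=6]((T ⋈[h=f] S)) → 0
  π[b,e,h,v,a](σ[f<=6]((T ⋈[h=f] S))) → 0

E1 result:
b | e | h | v | a
1 | 2 | 9 | t | 3
E2 result:
b | e | h | v | a
(0 rows)
Witness: (1, 2, 9, 't', 3) appears 1× in E1 but 0× in E2.

no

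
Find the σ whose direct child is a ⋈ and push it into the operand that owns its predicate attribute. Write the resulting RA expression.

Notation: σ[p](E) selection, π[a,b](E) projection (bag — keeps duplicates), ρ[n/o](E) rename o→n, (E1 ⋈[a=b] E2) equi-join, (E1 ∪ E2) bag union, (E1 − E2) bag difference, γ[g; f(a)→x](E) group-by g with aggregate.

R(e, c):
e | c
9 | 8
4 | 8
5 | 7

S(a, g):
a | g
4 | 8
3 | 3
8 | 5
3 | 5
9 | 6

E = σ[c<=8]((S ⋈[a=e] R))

σ filters on c, owned by the right side.
E' = (S ⋈[a=e] σ[c<=8](R))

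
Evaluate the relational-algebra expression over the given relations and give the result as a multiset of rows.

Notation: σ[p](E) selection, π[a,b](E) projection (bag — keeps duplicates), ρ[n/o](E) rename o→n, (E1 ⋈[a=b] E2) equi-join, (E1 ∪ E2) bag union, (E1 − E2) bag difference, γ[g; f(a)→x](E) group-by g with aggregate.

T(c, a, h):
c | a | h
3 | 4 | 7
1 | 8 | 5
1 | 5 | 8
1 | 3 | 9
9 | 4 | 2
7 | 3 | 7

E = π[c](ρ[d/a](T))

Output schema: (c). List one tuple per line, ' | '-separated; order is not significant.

Subexpression sizes:
  T → 6
  ρ[d/a](T) → 6
  π[c](ρ[d/a](T)) → 6

== RESULT ==
c
1
1
1
3
7
9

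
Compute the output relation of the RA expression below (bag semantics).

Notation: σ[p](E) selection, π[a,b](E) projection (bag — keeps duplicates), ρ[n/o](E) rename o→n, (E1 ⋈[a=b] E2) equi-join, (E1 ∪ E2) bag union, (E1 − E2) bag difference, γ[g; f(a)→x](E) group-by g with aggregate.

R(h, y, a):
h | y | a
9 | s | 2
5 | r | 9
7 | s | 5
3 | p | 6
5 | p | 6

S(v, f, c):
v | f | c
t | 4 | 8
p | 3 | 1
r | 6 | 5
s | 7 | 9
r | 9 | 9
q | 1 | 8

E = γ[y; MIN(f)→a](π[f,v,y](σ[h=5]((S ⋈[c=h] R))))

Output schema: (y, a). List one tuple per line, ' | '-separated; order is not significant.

Subexpression sizes:
  S → 6
  R → 5
  (S ⋈[c=h] R) → 4
  σ[h=5]((S ⋈[c=h] R)) → 2
  π[f,v,y](σ[h=5]((S ⋈[c=h] R))) → 2
  γ[y; MIN(f)→a](π[f,v,y](σ[h=5]((S ⋈[c=h] R)))) → 2

== RESULT ==
y | a
p | 6
r | 6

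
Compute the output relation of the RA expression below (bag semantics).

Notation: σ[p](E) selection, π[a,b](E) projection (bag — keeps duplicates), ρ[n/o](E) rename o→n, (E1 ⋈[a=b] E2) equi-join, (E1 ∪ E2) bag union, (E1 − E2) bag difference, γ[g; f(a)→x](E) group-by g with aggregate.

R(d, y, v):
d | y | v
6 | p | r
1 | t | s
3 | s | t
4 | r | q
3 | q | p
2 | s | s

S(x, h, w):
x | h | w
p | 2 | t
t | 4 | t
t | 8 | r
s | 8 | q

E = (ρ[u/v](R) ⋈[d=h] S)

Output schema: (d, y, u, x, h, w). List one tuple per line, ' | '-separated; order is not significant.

Subexpression sizes:
  R → 6
  ρ[u/v](R) → 6
  S → 4
  (ρ[u/v](R) ⋈[d=h] S) → 2

== RESULT ==
d | y | u | x | h | w
2 | s | s | p | 2 | t
4 | r | q | t | 4 | t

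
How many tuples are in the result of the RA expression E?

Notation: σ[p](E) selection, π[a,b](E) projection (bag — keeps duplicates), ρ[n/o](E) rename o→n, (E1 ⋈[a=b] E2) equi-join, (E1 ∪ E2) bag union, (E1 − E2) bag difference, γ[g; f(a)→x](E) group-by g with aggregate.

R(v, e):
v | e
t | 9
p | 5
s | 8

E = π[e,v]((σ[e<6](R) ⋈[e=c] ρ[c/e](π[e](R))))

Row counts bottom-up:
  R → 3
  σ[e<6](R) → 1
  R → 3
  π[e](R) → 3
  ρ[c/e](π[e](R)) → 3
  (σ[e<6](R) ⋈[e=c] ρ[c/e](π[e](R))) → 1
  π[e,v]((σ[e<6](R) ⋈[e=c] ρ[c/e](π[e](R)))) → 1

|E| = 1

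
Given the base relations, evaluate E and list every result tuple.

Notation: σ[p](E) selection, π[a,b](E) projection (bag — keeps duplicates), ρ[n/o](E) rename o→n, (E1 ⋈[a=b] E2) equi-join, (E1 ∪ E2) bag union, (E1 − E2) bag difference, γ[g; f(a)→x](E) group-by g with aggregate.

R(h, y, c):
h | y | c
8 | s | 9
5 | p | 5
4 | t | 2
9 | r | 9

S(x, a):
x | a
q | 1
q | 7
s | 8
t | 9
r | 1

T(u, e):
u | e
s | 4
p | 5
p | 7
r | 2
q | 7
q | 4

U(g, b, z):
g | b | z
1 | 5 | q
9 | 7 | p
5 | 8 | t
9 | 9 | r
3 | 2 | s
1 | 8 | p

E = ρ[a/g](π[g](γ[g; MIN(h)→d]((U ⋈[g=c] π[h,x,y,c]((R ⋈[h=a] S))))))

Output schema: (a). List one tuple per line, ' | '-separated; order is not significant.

Stepwise |·|:
  U → 6
  R → 4
  S → 5
  (R ⋈[h=a] S) → 2
  π[h,x,y,c]((R ⋈[h=a] S)) → 2
  (U ⋈[g=c] π[h,x,y,c]((R ⋈[h=a] S))) → 4
  γ[g; MIN(h)→d]((U ⋈[g=c] π[h,x,y,c]((R ⋈[h=a] S)))) → 1
  π[g](γ[g; MIN(h)→d]((U ⋈[g=c] π[h,x,y,c]((R ⋈[h=a] S))))) → 1
  ρ[a/g](π[g](γ[g; MIN(h)→d]((U ⋈[g=c] π[h,x,y,c]((R ⋈[h=a] S)))))) → 1

== RESULT ==
a
9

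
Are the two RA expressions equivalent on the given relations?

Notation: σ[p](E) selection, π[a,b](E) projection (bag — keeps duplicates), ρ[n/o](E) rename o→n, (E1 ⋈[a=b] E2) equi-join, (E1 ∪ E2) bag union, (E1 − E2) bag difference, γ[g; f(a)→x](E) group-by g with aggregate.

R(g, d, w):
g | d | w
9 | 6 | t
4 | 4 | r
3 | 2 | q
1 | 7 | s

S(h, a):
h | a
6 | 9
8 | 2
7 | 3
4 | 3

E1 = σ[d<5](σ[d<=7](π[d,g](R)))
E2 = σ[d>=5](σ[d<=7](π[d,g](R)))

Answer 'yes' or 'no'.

E1 per-node cardinality:
  R → 4
  π[d,g](R) → 4
  σ[d<=7](π[d,g](R)) → 4
  σ[d<5](σ[d<=7](π[d,g](R))) → 2
E2 per-node cardinality:
  R → 4
  π[d,g](R) → 4
  σ[d<=7](π[d,g](R)) → 4
  σ[d>=5](σ[d<=7](π[d,g](R))) → 2

E1 result:
d | g
2 | 3
4 | 4
E2 result:
d | g
6 | 9
7 | 1
Witness: (2, 3) appears 1× in E1 but 0× in E2.

no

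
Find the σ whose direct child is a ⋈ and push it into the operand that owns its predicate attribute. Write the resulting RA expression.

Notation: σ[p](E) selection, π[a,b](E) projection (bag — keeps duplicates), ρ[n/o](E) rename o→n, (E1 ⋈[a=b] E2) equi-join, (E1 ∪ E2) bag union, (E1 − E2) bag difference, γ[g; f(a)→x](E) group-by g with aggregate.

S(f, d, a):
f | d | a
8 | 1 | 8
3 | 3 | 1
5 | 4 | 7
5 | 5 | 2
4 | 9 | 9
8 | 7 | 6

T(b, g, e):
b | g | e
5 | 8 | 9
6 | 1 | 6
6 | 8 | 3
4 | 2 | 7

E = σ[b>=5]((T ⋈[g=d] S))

σ filters on b, owned by the left side.
E' = (σ[b>=5](T) ⋈[g=d] S)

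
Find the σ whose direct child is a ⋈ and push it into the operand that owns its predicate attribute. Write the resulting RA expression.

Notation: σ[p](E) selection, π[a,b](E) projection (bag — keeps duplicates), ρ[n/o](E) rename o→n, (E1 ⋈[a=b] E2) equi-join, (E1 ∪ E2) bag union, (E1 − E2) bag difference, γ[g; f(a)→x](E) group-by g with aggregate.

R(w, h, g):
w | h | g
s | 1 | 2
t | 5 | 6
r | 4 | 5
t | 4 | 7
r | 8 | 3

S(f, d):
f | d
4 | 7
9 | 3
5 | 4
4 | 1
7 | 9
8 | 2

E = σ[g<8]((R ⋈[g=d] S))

σ filters on g, owned by the left side.
E' = (σ[g<8](R) ⋈[g=d] S)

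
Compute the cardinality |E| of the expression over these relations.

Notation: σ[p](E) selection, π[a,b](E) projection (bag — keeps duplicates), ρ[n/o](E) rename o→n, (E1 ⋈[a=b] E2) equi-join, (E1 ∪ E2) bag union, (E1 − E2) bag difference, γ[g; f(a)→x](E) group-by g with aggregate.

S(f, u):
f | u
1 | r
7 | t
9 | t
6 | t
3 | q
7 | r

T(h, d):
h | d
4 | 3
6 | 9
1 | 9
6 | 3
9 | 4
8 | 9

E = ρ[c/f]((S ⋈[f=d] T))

Per-node cardinality:
  S → 6
  T → 6
  (S ⋈[f=d] T) → 5
  ρ[c/f]((S ⋈[f=d] T)) → 5

|E| = 5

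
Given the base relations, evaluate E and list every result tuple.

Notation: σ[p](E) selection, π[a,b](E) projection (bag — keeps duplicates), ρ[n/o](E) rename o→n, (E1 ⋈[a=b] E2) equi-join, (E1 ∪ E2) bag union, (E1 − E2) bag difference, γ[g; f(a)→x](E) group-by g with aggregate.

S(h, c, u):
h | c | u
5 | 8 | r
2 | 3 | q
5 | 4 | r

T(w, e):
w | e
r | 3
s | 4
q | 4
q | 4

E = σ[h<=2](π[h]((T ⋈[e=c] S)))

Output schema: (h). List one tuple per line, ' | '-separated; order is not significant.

Per-node cardinality:
  T → 4
  S → 3
  (T ⋈[e=c] S) → 4
  π[h]((T ⋈[e=c] S)) → 4
  σ[h<=2](π[h]((T ⋈[e=c] S))) → 1

== RESULT ==
h
2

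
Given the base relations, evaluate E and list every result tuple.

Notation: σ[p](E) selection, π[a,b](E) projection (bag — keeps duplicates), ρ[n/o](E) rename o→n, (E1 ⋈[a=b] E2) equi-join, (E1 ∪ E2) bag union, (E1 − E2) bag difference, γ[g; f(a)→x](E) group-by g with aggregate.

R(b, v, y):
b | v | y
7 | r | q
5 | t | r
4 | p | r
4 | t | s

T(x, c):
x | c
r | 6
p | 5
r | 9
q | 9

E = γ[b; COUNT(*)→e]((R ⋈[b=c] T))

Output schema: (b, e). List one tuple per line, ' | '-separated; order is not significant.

Row counts bottom-up:
  R → 4
  T → 4
  (R ⋈[b=c] T) → 1
  γ[b; COUNT(*)→e]((R ⋈[b=c] T)) → 1

== RESULT ==
b | e
5 | 1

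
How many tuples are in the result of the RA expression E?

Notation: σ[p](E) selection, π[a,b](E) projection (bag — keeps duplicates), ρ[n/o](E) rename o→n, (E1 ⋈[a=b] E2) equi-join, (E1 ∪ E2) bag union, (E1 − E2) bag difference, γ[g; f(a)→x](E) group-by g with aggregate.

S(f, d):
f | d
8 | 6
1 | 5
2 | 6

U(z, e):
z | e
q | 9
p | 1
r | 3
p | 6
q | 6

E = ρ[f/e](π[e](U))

Row counts bottom-up:
  U → 5
  π[e](U) → 5
  ρ[f/e](π[e](U)) → 5

|E| = 5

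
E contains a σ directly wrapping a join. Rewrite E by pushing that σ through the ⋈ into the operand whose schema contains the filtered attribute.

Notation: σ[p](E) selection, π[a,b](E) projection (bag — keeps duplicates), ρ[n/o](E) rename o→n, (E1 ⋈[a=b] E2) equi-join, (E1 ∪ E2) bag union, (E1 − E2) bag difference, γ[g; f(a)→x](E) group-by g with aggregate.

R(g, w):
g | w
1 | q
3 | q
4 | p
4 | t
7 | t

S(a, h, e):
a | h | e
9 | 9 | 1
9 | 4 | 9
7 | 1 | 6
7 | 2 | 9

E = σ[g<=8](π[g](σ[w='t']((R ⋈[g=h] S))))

σ filters on w, owned by the left side.
E' = σ[g<=8](π[g]((σ[w='t'](R) ⋈[g=h] S)))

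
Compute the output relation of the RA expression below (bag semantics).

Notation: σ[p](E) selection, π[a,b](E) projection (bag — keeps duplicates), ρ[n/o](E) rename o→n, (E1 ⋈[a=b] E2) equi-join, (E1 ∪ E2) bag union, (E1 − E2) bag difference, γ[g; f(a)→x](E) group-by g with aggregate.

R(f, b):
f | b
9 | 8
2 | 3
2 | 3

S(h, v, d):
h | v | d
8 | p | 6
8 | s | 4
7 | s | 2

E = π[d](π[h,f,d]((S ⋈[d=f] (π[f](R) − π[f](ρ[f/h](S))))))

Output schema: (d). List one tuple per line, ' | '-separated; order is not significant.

Subexpression sizes:
  S → 3
  R → 3
  π[f](R) → 3
  S → 3
  ρ[f/h](S) → 3
  π[f](ρ[f/h](S)) → 3
  (π[f](R) − π[f](ρ[f/h](S))) → 3
  (S ⋈[d=f] (π[f](R) − π[f](ρ[f/h](S)))) → 2
  π[h,f,d]((S ⋈[d=f] (π[f](R) − π[f](ρ[f/h](S))))) → 2
  π[d](π[h,f,d]((S ⋈[d=f] (π[f](R) − π[f](ρ[f/h](S)))))) → 2

== RESULT ==
d
2
2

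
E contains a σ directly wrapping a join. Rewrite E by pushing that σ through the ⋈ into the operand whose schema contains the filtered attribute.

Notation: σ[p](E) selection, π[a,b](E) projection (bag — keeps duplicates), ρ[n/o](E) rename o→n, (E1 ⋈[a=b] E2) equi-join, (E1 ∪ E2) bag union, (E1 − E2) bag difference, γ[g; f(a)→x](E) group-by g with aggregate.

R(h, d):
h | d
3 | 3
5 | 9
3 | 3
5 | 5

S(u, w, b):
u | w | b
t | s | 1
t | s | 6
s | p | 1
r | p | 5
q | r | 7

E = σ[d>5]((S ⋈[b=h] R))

σ filters on d, owned by the right side.
E' = (S ⋈[b=h] σ[d>5](R))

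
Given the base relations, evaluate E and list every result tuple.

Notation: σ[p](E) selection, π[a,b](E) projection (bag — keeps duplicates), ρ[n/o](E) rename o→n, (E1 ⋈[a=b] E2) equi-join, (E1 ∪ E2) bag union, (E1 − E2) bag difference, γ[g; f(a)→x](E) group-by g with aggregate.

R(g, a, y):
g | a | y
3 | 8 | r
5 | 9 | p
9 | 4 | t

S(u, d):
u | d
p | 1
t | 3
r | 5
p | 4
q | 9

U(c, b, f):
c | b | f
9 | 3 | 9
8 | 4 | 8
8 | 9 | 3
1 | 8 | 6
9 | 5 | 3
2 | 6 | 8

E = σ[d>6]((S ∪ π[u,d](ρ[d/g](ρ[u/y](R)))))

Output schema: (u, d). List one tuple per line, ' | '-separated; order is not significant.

Row counts bottom-up:
  S → 5
  R → 3
  ρ[u/y](R) → 3
  ρ[d/g](ρ[u/y](R)) → 3
  π[u,d](ρ[d/g](ρ[u/y](R))) → 3
  (S ∪ π[u,d](ρ[d/g](ρ[u/y](R)))) → 8
  σ[d>6]((S ∪ π[u,d](ρ[d/g](ρ[u/y](R))))) → 2

== RESULT ==
u | d
q | 9
t | 9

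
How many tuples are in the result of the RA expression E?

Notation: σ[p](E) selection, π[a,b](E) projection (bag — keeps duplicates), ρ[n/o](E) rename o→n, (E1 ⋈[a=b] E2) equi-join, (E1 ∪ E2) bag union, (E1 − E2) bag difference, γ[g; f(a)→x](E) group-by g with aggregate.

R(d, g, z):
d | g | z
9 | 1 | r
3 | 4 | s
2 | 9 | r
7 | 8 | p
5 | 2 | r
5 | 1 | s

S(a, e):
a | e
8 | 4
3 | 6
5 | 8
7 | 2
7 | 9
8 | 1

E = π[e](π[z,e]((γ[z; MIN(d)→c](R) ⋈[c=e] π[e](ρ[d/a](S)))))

Subexpression sizes:
  R → 6
  γ[z; MIN(d)→c](R) → 3
  S → 6
  ρ[d/a](S) → 6
  π[e](ρ[d/a](S)) → 6
  (γ[z; MIN(d)→c](R) ⋈[c=e] π[e](ρ[d/a](S))) → 1
  π[z,e]((γ[z; MIN(d)→c](R) ⋈[c=e] π[e](ρ[d/a](S)))) → 1
  π[e](π[z,e]((γ[z; MIN(d)→c](R) ⋈[c=e] π[e](ρ[d/a](S))))) → 1

|E| = 1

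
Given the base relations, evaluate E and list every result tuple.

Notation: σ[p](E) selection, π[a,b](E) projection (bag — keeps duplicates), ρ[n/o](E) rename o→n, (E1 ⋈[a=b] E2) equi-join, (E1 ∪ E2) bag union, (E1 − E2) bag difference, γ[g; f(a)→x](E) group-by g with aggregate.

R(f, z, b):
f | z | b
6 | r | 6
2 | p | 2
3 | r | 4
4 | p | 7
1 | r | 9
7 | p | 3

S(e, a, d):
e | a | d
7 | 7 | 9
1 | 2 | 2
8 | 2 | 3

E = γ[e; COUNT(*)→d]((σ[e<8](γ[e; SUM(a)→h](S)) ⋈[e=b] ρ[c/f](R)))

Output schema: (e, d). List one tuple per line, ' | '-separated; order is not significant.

Per-node cardinality:
  S → 3
  γ[e; SUM(a)→h](S) → 3
  σ[e<8](γ[e; SUM(a)→h](S)) → 2
  R → 6
  ρ[c/f](R) → 6
  (σ[e<8](γ[e; SUM(a)→h](S)) ⋈[e=b] ρ[c/f](R)) → 1
  γ[e; COUNT(*)→d]((σ[e<8](γ[e; SUM(a)→h](S)) ⋈[e=b] ρ[c/f](R))) → 1

== RESULT ==
e | d
7 | 1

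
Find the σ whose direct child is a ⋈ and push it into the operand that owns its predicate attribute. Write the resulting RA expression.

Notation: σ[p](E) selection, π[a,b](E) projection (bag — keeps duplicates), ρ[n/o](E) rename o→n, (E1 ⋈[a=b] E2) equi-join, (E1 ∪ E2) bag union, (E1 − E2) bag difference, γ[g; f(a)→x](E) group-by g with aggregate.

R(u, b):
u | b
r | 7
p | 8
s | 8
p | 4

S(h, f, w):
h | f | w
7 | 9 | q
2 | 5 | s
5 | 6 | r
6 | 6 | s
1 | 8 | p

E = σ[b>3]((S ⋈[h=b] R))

σ filters on b, owned by the right side.
E' = (S ⋈[h=b] σ[b>3](R))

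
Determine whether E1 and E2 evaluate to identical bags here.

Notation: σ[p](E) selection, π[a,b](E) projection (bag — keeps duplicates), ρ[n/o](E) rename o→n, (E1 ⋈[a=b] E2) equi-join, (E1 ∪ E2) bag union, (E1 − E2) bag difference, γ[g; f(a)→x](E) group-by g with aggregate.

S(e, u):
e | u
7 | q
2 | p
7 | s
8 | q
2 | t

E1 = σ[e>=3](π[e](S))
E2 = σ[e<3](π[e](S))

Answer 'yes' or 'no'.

E1 stepwise |·|:
  S → 5
  π[e](S) → 5
  σ[e>=3](π[e](S)) → 3
E2 stepwise |·|:
  S → 5
  π[e](S) → 5
  σ[e<3](π[e](S)) → 2

E1 result:
e
7
7
8
E2 result:
e
2
2
Witness: (7,) appears 2× in E1 but 0× in E2.

no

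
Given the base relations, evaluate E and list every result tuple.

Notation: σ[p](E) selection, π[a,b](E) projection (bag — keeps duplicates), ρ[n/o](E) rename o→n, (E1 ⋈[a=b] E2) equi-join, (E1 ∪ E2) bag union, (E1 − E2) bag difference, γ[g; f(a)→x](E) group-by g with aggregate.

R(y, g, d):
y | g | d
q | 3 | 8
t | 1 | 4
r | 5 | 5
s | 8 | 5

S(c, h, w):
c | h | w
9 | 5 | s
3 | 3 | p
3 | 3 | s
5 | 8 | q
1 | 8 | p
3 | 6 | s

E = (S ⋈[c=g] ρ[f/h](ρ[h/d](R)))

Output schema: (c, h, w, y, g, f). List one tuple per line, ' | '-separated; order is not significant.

Subexpression sizes:
  S → 6
  R → 4
  ρ[h/d](R) → 4
  ρ[f/h](ρ[h/d](R)) → 4
  (S ⋈[c=g] ρ[f/h](ρ[h/d](R))) → 5

== RESULT ==
c | h | w | y | g | f
1 | 8 | p | t | 1 | 4
3 | 3 | p | q | 3 | 8
3 | 3 | s | q | 3 | 8
3 | 6 | s | q | 3 | 8
5 | 8 | q | r | 5 | 5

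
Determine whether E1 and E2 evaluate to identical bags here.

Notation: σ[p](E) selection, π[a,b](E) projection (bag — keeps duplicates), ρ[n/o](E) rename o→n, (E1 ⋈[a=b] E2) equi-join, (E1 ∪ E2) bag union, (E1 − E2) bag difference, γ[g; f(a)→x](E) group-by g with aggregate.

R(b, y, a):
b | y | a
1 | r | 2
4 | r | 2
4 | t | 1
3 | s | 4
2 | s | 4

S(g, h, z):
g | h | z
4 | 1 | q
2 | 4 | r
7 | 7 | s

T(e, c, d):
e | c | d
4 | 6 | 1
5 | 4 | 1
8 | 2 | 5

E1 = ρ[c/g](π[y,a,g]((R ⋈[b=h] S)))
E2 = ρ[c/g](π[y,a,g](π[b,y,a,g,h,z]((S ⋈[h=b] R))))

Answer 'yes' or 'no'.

E1 subexpression sizes:
  R → 5
  S → 3
  (R ⋈[b=h] S) → 3
  π[y,a,g]((R ⋈[b=h] S)) → 3
  ρ[c/g](π[y,a,g]((R ⋈[b=h] S))) → 3
E2 subexpression sizes:
  S → 3
  R → 5
  (S ⋈[h=b] R) → 3
  π[b,y,a,g,h,z]((S ⋈[h=b] R)) → 3
  π[y,a,g](π[b,y,a,g,h,z]((S ⋈[h=b] R))) → 3
  ρ[c/g](π[y,a,g](π[b,y,a,g,h,z]((S ⋈[h=b] R)))) → 3

E1 and E2 produce the same multiset:
y | a | c
r | 2 | 2
r | 2 | 4
t | 1 | 2

yes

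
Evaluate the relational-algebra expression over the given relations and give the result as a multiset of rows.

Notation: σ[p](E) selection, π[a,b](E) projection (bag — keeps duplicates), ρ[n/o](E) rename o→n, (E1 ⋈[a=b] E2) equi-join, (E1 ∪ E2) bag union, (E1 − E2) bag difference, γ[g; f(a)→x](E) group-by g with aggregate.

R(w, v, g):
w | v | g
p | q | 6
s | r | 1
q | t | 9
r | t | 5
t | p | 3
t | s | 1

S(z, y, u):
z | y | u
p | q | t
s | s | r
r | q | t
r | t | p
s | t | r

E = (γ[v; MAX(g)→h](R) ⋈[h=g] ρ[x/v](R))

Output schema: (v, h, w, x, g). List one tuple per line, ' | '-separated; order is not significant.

Stepwise |·|:
  R → 6
  γ[v; MAX(g)→h](R) → 5
  R → 6
  ρ[x/v](R) → 6
  (γ[v; MAX(g)→h](R) ⋈[h=g] ρ[x/v](R)) → 7

== RESULT ==
v | h | w | x | g
p | 3 | t | p | 3
q | 6 | p | q | 6
r | 1 | s | r | 1
r | 1 | t | s | 1
s | 1 | s | r | 1
s | 1 | t | s | 1
t | 9 | q | t | 9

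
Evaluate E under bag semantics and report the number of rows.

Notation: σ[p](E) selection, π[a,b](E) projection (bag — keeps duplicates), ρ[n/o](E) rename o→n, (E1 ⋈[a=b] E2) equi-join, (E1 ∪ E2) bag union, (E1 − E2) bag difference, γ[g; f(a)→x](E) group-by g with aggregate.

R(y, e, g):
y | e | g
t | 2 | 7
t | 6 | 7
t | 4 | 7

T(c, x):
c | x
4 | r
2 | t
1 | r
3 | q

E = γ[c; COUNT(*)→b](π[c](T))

Row counts bottom-up:
  T → 4
  π[c](T) → 4
  γ[c; COUNT(*)→b](π[c](T)) → 4

|E| = 4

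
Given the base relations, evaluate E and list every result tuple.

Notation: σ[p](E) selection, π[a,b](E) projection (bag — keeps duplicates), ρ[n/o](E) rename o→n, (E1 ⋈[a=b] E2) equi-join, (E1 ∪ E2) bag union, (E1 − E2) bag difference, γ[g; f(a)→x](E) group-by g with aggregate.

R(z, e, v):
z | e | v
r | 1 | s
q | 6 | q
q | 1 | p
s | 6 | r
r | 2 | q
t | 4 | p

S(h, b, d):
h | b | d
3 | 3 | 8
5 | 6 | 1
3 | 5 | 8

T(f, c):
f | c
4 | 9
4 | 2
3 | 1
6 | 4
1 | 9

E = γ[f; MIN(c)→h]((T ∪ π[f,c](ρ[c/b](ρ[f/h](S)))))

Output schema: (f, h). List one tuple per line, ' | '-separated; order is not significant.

Subexpression sizes:
  T → 5
  S → 3
  ρ[f/h](S) → 3
  ρ[c/b](ρ[f/h](S)) → 3
  π[f,c](ρ[c/b](ρ[f/h](S))) → 3
  (T ∪ π[f,c](ρ[c/b](ρ[f/h](S)))) → 8
  γ[f; MIN(c)→h]((T ∪ π[f,c](ρ[c/b](ρ[f/h](S))))) → 5

== RESULT ==
f | h
1 | 9
3 | 1
4 | 2
5 | 6
6 | 4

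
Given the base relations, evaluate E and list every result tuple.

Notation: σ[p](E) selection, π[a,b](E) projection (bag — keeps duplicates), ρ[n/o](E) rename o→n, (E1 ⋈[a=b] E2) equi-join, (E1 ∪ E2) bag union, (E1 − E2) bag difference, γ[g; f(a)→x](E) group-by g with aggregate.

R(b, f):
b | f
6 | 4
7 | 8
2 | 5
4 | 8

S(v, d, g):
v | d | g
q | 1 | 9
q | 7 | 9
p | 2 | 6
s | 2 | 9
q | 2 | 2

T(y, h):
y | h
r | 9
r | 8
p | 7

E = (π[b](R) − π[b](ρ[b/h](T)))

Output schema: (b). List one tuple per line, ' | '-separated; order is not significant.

Subexpression sizes:
  R → 4
  π[b](R) → 4
  T → 3
  ρ[b/h](T) → 3
  π[b](ρ[b/h](T)) → 3
  (π[b](R) − π[b](ρ[b/h](T))) → 3

== RESULT ==
b
2
4
6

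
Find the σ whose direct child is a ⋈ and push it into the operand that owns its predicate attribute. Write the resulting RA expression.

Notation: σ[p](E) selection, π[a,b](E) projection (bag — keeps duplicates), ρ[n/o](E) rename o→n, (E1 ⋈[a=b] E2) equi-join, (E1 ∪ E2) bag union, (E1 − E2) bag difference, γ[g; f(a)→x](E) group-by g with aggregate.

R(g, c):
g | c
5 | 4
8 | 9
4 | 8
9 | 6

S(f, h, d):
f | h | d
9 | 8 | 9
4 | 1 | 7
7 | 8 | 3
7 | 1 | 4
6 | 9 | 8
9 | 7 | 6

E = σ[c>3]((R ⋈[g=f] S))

σ filters on c, owned by the left side.
E' = (σ[c>3](R) ⋈[g=f] S)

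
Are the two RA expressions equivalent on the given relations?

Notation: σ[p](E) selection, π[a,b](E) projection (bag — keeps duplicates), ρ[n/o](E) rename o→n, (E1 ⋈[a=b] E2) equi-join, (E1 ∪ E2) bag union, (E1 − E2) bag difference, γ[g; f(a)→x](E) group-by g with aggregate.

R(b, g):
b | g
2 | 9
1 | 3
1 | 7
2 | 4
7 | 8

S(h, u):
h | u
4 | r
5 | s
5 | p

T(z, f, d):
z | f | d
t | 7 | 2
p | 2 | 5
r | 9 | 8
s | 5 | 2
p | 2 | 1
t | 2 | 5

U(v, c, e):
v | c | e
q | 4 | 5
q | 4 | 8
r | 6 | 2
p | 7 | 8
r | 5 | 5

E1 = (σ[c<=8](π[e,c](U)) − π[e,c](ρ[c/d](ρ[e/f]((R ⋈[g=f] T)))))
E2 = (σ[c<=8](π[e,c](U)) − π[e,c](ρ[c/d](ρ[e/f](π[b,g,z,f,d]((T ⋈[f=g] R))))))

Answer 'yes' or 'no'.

E1 row counts bottom-up:
  U → 5
  π[e,c](U) → 5
  σ[c<=8](π[e,c](U)) → 5
  R → 5
  T → 6
  (R ⋈[g=f] T) → 2
  ρ[e/f]((R ⋈[g=f] T)) → 2
  ρ[c/d](ρ[e/f]((R ⋈[g=f] T))) → 2
  π[e,c](ρ[c/d](ρ[e/f]((R ⋈[g=f] T)))) → 2
  (σ[c<=8](π[e,c](U)) − π[e,c](ρ[c/d](ρ[e/f]((R ⋈[g=f] T))))) → 5
E2 row counts bottom-up:
  U → 5
  π[e,c](U) → 5
  σ[c<=8](π[e,c](U)) → 5
  T → 6
  R → 5
  (T ⋈[f=g] R) → 2
  π[b,g,z,f,d]((T ⋈[f=g] R)) → 2
  ρ[e/f](π[b,g,z,f,d]((T ⋈[f=g] R))) → 2
  ρ[c/d](ρ[e/f](π[b,g,z,f,d]((T ⋈[f=g] R)))) → 2
  π[e,c](ρ[c/d](ρ[e/f](π[b,g,z,f,d]((T ⋈[f=g] R))))) → 2
  (σ[c<=8](π[e,c](U)) − π[e,c](ρ[c/d](ρ[e/f](π[b,g,z,f,d]((T ⋈[f=g] R)))))) → 5

E1 and E2 produce the same multiset:
e | c
2 | 6
5 | 4
5 | 5
8 | 4
8 | 7

yes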